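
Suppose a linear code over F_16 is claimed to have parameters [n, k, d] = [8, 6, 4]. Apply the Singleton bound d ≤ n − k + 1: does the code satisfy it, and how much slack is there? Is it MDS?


Singleton RHS = n − k + 1 = 3, slack = -1, bound violated (no such code; not MDS).

Singleton bound: d ≤ n − k + 1.
Here n = 8, k = 6, so n − k + 1 = 3.
Given d = 4, check d ≤ 3: NO.
Slack = (n − k + 1) − d = -1.
The slack is negative: d = 4 exceeds n − k + 1 = 3 by 1, so the Singleton bound is violated and no linear [8, 6, 4]_16 code can exist. In particular it is not MDS (MDS requires d = n − k + 1 exactly).
Description: the claimed parameters are [8, 6, 4]_16; such a code would be impossible (violates the Singleton bound).


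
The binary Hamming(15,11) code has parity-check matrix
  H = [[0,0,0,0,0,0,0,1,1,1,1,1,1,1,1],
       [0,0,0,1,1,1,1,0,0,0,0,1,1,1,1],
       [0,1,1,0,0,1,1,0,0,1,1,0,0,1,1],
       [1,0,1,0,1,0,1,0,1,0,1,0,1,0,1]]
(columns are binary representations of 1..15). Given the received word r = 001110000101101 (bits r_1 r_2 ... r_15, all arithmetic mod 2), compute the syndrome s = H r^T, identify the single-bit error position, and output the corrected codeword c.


s = (0, 1, 1, 0)^T, error position = 6, corrected codeword c = 001111000101101

Compute s = H r^T mod 2 one row at a time:
  s_1 = 0 + 0 + 1 + 0 + 1 + 1 + 0 + 1 = 4 ≡ 0 (mod 2).
  s_2 = 1 + 1 + 0 + 0 + 1 + 1 + 0 + 1 = 5 ≡ 1 (mod 2).
  s_3 = 0 + 1 + 0 + 0 + 1 + 0 + 0 + 1 = 3 ≡ 1 (mod 2).
  s_4 = 0 + 1 + 1 + 0 + 0 + 0 + 1 + 1 = 4 ≡ 0 (mod 2).
s = (0, 1, 1, 0)^T — this equals column 6 of H (binary 0110), so error is at position 6.
Correct: flip bit 6 of r = 001110000101101 to get c = 001111000101101.


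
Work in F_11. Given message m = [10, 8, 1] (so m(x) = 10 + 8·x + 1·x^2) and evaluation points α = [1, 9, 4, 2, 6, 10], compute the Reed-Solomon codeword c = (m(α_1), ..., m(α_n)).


c = [8, 9, 3, 8, 6, 3]

Message polynomial: m(x) = 10 + 8·x + 1·x^2 (mod 11).
For each evaluation point α_i, compute m(α_i) mod 11:
  α_1 = 1: Horner steps 1 → 9 → 8, so m(1) = 8.
  α_2 = 9: Horner steps 1 → 6 → 9, so m(9) = 9.
  α_3 = 4: Horner steps 1 → 1 → 3, so m(4) = 3.
  α_4 = 2: Horner steps 1 → 10 → 8, so m(2) = 8.
  α_5 = 6: Horner steps 1 → 3 → 6, so m(6) = 6.
  α_6 = 10: Horner steps 1 → 7 → 3, so m(10) = 3.
Codeword c = [8, 9, 3, 8, 6, 3] ∈ F_11^6.


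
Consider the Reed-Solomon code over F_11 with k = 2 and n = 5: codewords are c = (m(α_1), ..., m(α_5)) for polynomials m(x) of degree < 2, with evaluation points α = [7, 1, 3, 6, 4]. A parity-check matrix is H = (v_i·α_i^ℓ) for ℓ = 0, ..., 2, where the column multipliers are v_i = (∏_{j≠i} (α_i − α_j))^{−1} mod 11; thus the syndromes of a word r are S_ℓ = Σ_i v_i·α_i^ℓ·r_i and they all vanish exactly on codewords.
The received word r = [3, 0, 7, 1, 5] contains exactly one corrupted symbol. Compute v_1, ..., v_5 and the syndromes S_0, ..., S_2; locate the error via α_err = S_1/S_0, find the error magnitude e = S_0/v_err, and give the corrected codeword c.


S = (8, 1, 7), error at position 1, error magnitude e = 4, c = [10, 0, 7, 1, 5].

Step 1: column multipliers v_i = (∏_{j≠i}(α_i − α_j))^{−1} mod 11.
  i = 1 (α = 7): (7−1)(7−3)(7−6)(7−4) = 6·4·1·3 = 72 ≡ 6, so v_1 = 6^{−1} = 2 (mod 11).
  i = 2 (α = 1): (1−7)(1−3)(1−6)(1−4) = (−6)·(−2)·(−5)·(−3) = 180 ≡ 4, so v_2 = 4^{−1} = 3 (mod 11).
  i = 3 (α = 3): (3−7)(3−1)(3−6)(3−4) = (−4)·2·(−3)·(−1) = −24 ≡ 9, so v_3 = 9^{−1} = 5 (mod 11).
  i = 4 (α = 6): (6−7)(6−1)(6−3)(6−4) = (−1)·5·3·2 = −30 ≡ 3, so v_4 = 3^{−1} = 4 (mod 11).
  i = 5 (α = 4): (4−7)(4−1)(4−3)(4−6) = (−3)·3·1·(−2) = 18 ≡ 7, so v_5 = 7^{−1} = 8 (mod 11).
  v = [2, 3, 5, 4, 8].
Step 2: syndromes of r = [3, 0, 7, 1, 5] (all sums mod 11).
  S_0 = Σ v_i r_i = 2·3 + 3·0 + 5·7 + 4·1 + 8·5 = 85 ≡ 8.
  S_1 = Σ v_i α_i r_i = 2·7·3 + 3·1·0 + 5·3·7 + 4·6·1 + 8·4·5 = 331 ≡ 1.
  α_i^2 mod 11 = [5, 1, 9, 3, 5].
  S_2 = Σ v_i α_i^2 r_i = 2·5·3 + 3·1·0 + 5·9·7 + 4·3·1 + 8·5·5 = 557 ≡ 7.
  S = (8, 1, 7) ≠ 0, so r is not a codeword (an error is present).
Step 3: locate the error. For a single error e at position i, S_ℓ = v_i·e·α_i^ℓ, so α_err = S_1/S_0.
  S_0^{−1} = 8^{−1} = 7 (mod 11), so α_err = 1·7 = 7 ≡ 7 = α_1. Error position i = 1.
  Consistency check: S_2/S_1 = 7·1 = 7 ≡ 7 = α_err ✓ (single-error assumption holds).
Step 4: error magnitude e = S_0/v_1 = S_0·∏_{j≠1}(α_1 − α_j) = 8·6 = 48 ≡ 4 (mod 11).
Step 5: correct position 1: c_1 = r_1 − e = 3 − 4 ≡ 10 (mod 11). Hence c = [10, 0, 7, 1, 5].
  Check: interpolating c through the α_i gives m(x) = 2 + 9·x (degree < 2) with m(α_i) = c_i for every i, so c is indeed a codeword.


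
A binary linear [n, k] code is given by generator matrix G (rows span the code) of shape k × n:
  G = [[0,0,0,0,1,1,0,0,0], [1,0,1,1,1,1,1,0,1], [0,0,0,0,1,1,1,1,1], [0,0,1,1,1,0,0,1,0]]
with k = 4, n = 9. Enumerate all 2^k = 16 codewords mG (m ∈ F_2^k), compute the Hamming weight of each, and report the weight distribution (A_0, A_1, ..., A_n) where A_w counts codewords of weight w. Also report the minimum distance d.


Weight distribution: A_0 = 1, A_2 = 3, A_3 = 1, A_4 = 3, A_5 = 6, A_6 = 1, A_7 = 1. Minimum distance d = 2.

Enumerate all 2^4 = 16 messages m ∈ F_2^4.
For each, compute codeword c = mG in F_2^9, then tally its weight.
  m = 0000 → c = 000000000, weight = 0.
  m = 1000 → c = 000011000, weight = 2.
  m = 0100 → c = 101111101, weight = 7.
  m = 1100 → c = 101100101, weight = 5.
  m = 0010 → c = 000011111, weight = 5.
  m = 1010 → c = 000000111, weight = 3.
  m = 0110 → c = 101100010, weight = 4.
  m = 1110 → c = 101111010, weight = 6.
  m = 0001 → c = 001110010, weight = 4.
  m = 1001 → c = 001101010, weight = 4.
  m = 0101 → c = 100001111, weight = 5.
  m = 1101 → c = 100010111, weight = 5.
  m = 0011 → c = 001101101, weight = 5.
  m = 1011 → c = 001110101, weight = 5.
  m = 0111 → c = 100010000, weight = 2.
  m = 1111 → c = 100001000, weight = 2.
Tally weights:
  weight 0: 1 codewords.
  weight 2: 3 codewords.
  weight 3: 1 codewords.
  weight 4: 3 codewords.
  weight 5: 6 codewords.
  weight 6: 1 codewords.
  weight 7: 1 codewords.
Minimum distance d = smallest w > 0 with A_w > 0 = 2.
Sanity: Σ A_w = 16 = 2^4 = 16 ✓.


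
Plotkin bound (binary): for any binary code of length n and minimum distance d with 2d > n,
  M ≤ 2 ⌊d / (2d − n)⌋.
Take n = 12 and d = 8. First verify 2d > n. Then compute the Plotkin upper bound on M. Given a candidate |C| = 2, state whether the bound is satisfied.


Plotkin bound M ≤ 4; given |C| = 2 ≤ bound (satisfied).

Check applicability: 2d = 16, n = 12.
2d − n = 4 > 0, so Plotkin applies.
Compute d/(2d−n) = 8/4 ≈ 2.0000.
⌊d/(2d−n)⌋ = 2.
Plotkin bound: M ≤ 2·2 = 4.
Given |C| = 2, check: satisfied.
This |C| is below the Plotkin bound.


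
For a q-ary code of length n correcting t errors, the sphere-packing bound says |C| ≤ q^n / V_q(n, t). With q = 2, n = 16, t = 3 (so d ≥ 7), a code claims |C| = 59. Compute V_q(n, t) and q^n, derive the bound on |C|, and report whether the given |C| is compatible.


V_q(n, t) = 697, q^n = 65536, Hamming bound = 94, |C| = 59 ≤ bound (satisfied).

Step 1: Compute V_q(n, t) = Σ_{j=0}^3 C(n, j) (q−1)^j.
  j = 0: C(16,0)·(1)^0 = 1·1 = 1.
  j = 1: C(16,1)·(1)^1 = 16·1 = 16.
  j = 2: C(16,2)·(1)^2 = 120·1 = 120.
  j = 3: C(16,3)·(1)^3 = 560·1 = 560.
  V_q(n, t) = 1 + 16 + 120 + 560 = 697.
Step 2: q^n = 2^16 = 65536.
Step 3: Hamming bound ⌊q^n / V_q(n,t)⌋ = ⌊65536/697⌋ = 94.
Step 4: Compare |C| = 59 to 94: satisfied.
The claimed |C| lies below the Hamming bound.


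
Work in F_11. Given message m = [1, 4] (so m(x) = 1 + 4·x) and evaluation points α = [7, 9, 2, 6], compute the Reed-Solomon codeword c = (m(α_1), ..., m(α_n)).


c = [7, 4, 9, 3]

Message polynomial: m(x) = 1 + 4·x (mod 11).
For each evaluation point α_i, compute m(α_i) mod 11:
  α_1 = 7: Horner steps 4 → 7, so m(7) = 7.
  α_2 = 9: Horner steps 4 → 4, so m(9) = 4.
  α_3 = 2: Horner steps 4 → 9, so m(2) = 9.
  α_4 = 6: Horner steps 4 → 3, so m(6) = 3.
Codeword c = [7, 4, 9, 3] ∈ F_11^4.


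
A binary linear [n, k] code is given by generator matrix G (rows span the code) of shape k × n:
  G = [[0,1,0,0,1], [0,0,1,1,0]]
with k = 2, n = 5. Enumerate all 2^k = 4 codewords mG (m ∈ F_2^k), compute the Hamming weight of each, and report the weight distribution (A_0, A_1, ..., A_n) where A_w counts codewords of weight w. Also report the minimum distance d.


Weight distribution: A_0 = 1, A_2 = 2, A_4 = 1. Minimum distance d = 2.

Enumerate all 2^2 = 4 messages m ∈ F_2^2.
For each, compute codeword c = mG in F_2^5, then tally its weight.
  m = 00 → c = 00000, weight = 0.
  m = 10 → c = 01001, weight = 2.
  m = 01 → c = 00110, weight = 2.
  m = 11 → c = 01111, weight = 4.
Tally weights:
  weight 0: 1 codewords.
  weight 2: 2 codewords.
  weight 4: 1 codewords.
Minimum distance d = smallest w > 0 with A_w > 0 = 2.
Sanity: Σ A_w = 4 = 2^2 = 4 ✓.


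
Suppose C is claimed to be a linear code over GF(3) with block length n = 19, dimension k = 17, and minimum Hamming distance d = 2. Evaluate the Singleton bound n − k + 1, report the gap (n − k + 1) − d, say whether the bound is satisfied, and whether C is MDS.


Singleton RHS = n − k + 1 = 3, slack = 1, bound satisfied, not MDS.

Singleton bound: d ≤ n − k + 1.
Here n = 19, k = 17, so n − k + 1 = 3.
Given d = 2, check d ≤ 3: YES.
Slack = (n − k + 1) − d = 1.
The code is NOT MDS (slack = 1 > 0).
Description: the claimed parameters are [19, 17, 2]_3; such a code would be non-MDS.


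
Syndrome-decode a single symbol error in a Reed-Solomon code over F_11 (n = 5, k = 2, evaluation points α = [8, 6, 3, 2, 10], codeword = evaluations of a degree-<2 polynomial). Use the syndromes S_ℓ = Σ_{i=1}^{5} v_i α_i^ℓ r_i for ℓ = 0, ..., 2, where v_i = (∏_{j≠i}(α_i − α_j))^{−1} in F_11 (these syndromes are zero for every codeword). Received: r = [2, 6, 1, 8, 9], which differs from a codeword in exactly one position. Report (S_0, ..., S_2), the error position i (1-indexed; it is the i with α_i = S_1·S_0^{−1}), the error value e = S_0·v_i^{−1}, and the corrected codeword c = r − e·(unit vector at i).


S = (1, 2, 4), error at position 4, error magnitude e = 5, c = [2, 6, 1, 3, 9].

Step 1: column multipliers v_i = (∏_{j≠i}(α_i − α_j))^{−1} mod 11.
  i = 1 (α = 8): (8−6)(8−3)(8−2)(8−10) = 2·5·6·(−2) = −120 ≡ 1, so v_1 = 1^{−1} = 1 (mod 11).
  i = 2 (α = 6): (6−8)(6−3)(6−2)(6−10) = (−2)·3·4·(−4) = 96 ≡ 8, so v_2 = 8^{−1} = 7 (mod 11).
  i = 3 (α = 3): (3−8)(3−6)(3−2)(3−10) = (−5)·(−3)·1·(−7) = −105 ≡ 5, so v_3 = 5^{−1} = 9 (mod 11).
  i = 4 (α = 2): (2−8)(2−6)(2−3)(2−10) = (−6)·(−4)·(−1)·(−8) = 192 ≡ 5, so v_4 = 5^{−1} = 9 (mod 11).
  i = 5 (α = 10): (10−8)(10−6)(10−3)(10−2) = 2·4·7·8 = 448 ≡ 8, so v_5 = 8^{−1} = 7 (mod 11).
  v = [1, 7, 9, 9, 7].
Step 2: syndromes of r = [2, 6, 1, 8, 9] (all sums mod 11).
  S_0 = Σ v_i r_i = 1·2 + 7·6 + 9·1 + 9·8 + 7·9 = 188 ≡ 1.
  S_1 = Σ v_i α_i r_i = 1·8·2 + 7·6·6 + 9·3·1 + 9·2·8 + 7·10·9 = 1069 ≡ 2.
  α_i^2 mod 11 = [9, 3, 9, 4, 1].
  S_2 = Σ v_i α_i^2 r_i = 1·9·2 + 7·3·6 + 9·9·1 + 9·4·8 + 7·1·9 = 576 ≡ 4.
  S = (1, 2, 4) ≠ 0, so r is not a codeword (an error is present).
Step 3: locate the error. For a single error e at position i, S_ℓ = v_i·e·α_i^ℓ, so α_err = S_1/S_0.
  S_0^{−1} = 1^{−1} = 1 (mod 11), so α_err = 2·1 = 2 ≡ 2 = α_4. Error position i = 4.
  Consistency check: S_2/S_1 = 4·6 = 24 ≡ 2 = α_err ✓ (single-error assumption holds).
Step 4: error magnitude e = S_0/v_4 = S_0·∏_{j≠4}(α_4 − α_j) = 1·5 = 5 ≡ 5 (mod 11).
Step 5: correct position 4: c_4 = r_4 − e = 8 − 5 ≡ 3 (mod 11). Hence c = [2, 6, 1, 3, 9].
  Check: interpolating c through the α_i gives m(x) = 7 + 9·x (degree < 2) with m(α_i) = c_i for every i, so c is indeed a codeword.


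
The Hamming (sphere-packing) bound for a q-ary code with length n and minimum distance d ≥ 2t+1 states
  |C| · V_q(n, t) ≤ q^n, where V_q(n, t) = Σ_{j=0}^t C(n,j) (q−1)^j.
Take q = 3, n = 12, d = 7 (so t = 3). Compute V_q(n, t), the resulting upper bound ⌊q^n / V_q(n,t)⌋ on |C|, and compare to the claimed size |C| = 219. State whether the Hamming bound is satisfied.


V_q(n, t) = 2049, q^n = 531441, Hamming bound = 259, |C| = 219 ≤ bound (satisfied).

Step 1: Compute V_q(n, t) = Σ_{j=0}^3 C(n, j) (q−1)^j.
  j = 0: C(12,0)·(2)^0 = 1·1 = 1.
  j = 1: C(12,1)·(2)^1 = 12·2 = 24.
  j = 2: C(12,2)·(2)^2 = 66·4 = 264.
  j = 3: C(12,3)·(2)^3 = 220·8 = 1760.
  V_q(n, t) = 1 + 24 + 264 + 1760 = 2049.
Step 2: q^n = 3^12 = 531441.
Step 3: Hamming bound ⌊q^n / V_q(n,t)⌋ = ⌊531441/2049⌋ = 259.
Step 4: Compare |C| = 219 to 259: satisfied.
The claimed |C| lies below the Hamming bound.


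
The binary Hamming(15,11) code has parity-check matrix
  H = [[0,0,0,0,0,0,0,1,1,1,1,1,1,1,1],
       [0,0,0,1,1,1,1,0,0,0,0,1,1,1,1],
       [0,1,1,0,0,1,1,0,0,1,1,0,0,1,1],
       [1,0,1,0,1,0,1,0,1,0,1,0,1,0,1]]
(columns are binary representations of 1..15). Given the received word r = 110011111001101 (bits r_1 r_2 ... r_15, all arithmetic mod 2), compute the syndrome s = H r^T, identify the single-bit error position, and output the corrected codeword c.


s = (1, 0, 0, 0)^T, error position = 8, corrected codeword c = 110011101001101

Compute s = H r^T mod 2 one row at a time:
  s_1 = 1 + 1 + 0 + 0 + 1 + 1 + 0 + 1 = 5 ≡ 1 (mod 2).
  s_2 = 0 + 1 + 1 + 1 + 1 + 1 + 0 + 1 = 6 ≡ 0 (mod 2).
  s_3 = 1 + 0 + 1 + 1 + 0 + 0 + 0 + 1 = 4 ≡ 0 (mod 2).
  s_4 = 1 + 0 + 1 + 1 + 1 + 0 + 1 + 1 = 6 ≡ 0 (mod 2).
s = (1, 0, 0, 0)^T — this equals column 8 of H (binary 1000), so error is at position 8.
Correct: flip bit 8 of r = 110011111001101 to get c = 110011101001101.


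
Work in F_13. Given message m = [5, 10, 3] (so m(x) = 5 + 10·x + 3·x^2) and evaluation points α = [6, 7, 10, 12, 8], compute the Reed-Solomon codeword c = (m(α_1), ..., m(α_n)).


c = [4, 1, 2, 11, 4]

Message polynomial: m(x) = 5 + 10·x + 3·x^2 (mod 13).
For each evaluation point α_i, compute m(α_i) mod 13:
  α_1 = 6: Horner steps 3 → 2 → 4, so m(6) = 4.
  α_2 = 7: Horner steps 3 → 5 → 1, so m(7) = 1.
  α_3 = 10: Horner steps 3 → 1 → 2, so m(10) = 2.
  α_4 = 12: Horner steps 3 → 7 → 11, so m(12) = 11.
  α_5 = 8: Horner steps 3 → 8 → 4, so m(8) = 4.
Codeword c = [4, 1, 2, 11, 4] ∈ F_13^5.


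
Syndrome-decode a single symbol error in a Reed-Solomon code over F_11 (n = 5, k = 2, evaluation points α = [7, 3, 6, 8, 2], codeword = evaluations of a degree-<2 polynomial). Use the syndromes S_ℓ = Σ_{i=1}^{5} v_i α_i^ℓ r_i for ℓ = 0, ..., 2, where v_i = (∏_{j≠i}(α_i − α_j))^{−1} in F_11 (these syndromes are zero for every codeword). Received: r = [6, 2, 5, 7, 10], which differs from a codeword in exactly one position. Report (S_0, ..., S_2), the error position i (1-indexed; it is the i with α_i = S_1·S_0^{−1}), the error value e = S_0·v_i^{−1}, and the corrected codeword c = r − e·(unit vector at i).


S = (2, 4, 8), error at position 5, error magnitude e = 9, c = [6, 2, 5, 7, 1].

Step 1: column multipliers v_i = (∏_{j≠i}(α_i − α_j))^{−1} mod 11.
  i = 1 (α = 7): (7−3)(7−6)(7−8)(7−2) = 4·1·(−1)·5 = −20 ≡ 2, so v_1 = 2^{−1} = 6 (mod 11).
  i = 2 (α = 3): (3−7)(3−6)(3−8)(3−2) = (−4)·(−3)·(−5)·1 = −60 ≡ 6, so v_2 = 6^{−1} = 2 (mod 11).
  i = 3 (α = 6): (6−7)(6−3)(6−8)(6−2) = (−1)·3·(−2)·4 = 24 ≡ 2, so v_3 = 2^{−1} = 6 (mod 11).
  i = 4 (α = 8): (8−7)(8−3)(8−6)(8−2) = 1·5·2·6 = 60 ≡ 5, so v_4 = 5^{−1} = 9 (mod 11).
  i = 5 (α = 2): (2−7)(2−3)(2−6)(2−8) = (−5)·(−1)·(−4)·(−6) = 120 ≡ 10, so v_5 = 10^{−1} = 10 (mod 11).
  v = [6, 2, 6, 9, 10].
Step 2: syndromes of r = [6, 2, 5, 7, 10] (all sums mod 11).
  S_0 = Σ v_i r_i = 6·6 + 2·2 + 6·5 + 9·7 + 10·10 = 233 ≡ 2.
  S_1 = Σ v_i α_i r_i = 6·7·6 + 2·3·2 + 6·6·5 + 9·8·7 + 10·2·10 = 1148 ≡ 4.
  α_i^2 mod 11 = [5, 9, 3, 9, 4].
  S_2 = Σ v_i α_i^2 r_i = 6·5·6 + 2·9·2 + 6·3·5 + 9·9·7 + 10·4·10 = 1273 ≡ 8.
  S = (2, 4, 8) ≠ 0, so r is not a codeword (an error is present).
Step 3: locate the error. For a single error e at position i, S_ℓ = v_i·e·α_i^ℓ, so α_err = S_1/S_0.
  S_0^{−1} = 2^{−1} = 6 (mod 11), so α_err = 4·6 = 24 ≡ 2 = α_5. Error position i = 5.
  Consistency check: S_2/S_1 = 8·3 = 24 ≡ 2 = α_err ✓ (single-error assumption holds).
Step 4: error magnitude e = S_0/v_5 = S_0·∏_{j≠5}(α_5 − α_j) = 2·10 = 20 ≡ 9 (mod 11).
Step 5: correct position 5: c_5 = r_5 − e = 10 − 9 ≡ 1 (mod 11). Hence c = [6, 2, 5, 7, 1].
  Check: interpolating c through the α_i gives m(x) = 10 + 1·x (degree < 2) with m(α_i) = c_i for every i, so c is indeed a codeword.


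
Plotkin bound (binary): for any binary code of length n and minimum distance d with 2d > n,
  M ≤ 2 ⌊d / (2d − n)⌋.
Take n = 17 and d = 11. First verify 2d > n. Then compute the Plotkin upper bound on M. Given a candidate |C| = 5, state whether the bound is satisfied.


Plotkin bound M ≤ 4; given |C| = 5 > bound (violated).

Check applicability: 2d = 22, n = 17.
2d − n = 5 > 0, so Plotkin applies.
Compute d/(2d−n) = 11/5 ≈ 2.2000.
⌊d/(2d−n)⌋ = 2.
Plotkin bound: M ≤ 2·2 = 4.
Given |C| = 5, check: VIOLATED.
This |C| is above the Plotkin bound, so no binary code with n = 17, d = 11 and 5 codewords exists.


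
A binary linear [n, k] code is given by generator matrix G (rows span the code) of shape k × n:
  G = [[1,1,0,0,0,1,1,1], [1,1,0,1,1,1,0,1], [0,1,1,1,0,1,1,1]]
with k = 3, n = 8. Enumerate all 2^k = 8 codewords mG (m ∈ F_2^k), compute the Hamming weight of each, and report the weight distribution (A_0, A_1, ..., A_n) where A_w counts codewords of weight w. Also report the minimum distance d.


Weight distribution: A_0 = 1, A_3 = 2, A_4 = 1, A_5 = 2, A_6 = 2. Minimum distance d = 3.

Enumerate all 2^3 = 8 messages m ∈ F_2^3.
For each, compute codeword c = mG in F_2^8, then tally its weight.
  m = 000 → c = 00000000, weight = 0.
  m = 100 → c = 11000111, weight = 5.
  m = 010 → c = 11011101, weight = 6.
  m = 110 → c = 00011010, weight = 3.
  m = 001 → c = 01110111, weight = 6.
  m = 101 → c = 10110000, weight = 3.
  m = 011 → c = 10101010, weight = 4.
  m = 111 → c = 01101101, weight = 5.
Tally weights:
  weight 0: 1 codewords.
  weight 3: 2 codewords.
  weight 4: 1 codewords.
  weight 5: 2 codewords.
  weight 6: 2 codewords.
Minimum distance d = smallest w > 0 with A_w > 0 = 3.
Sanity: Σ A_w = 8 = 2^3 = 8 ✓.


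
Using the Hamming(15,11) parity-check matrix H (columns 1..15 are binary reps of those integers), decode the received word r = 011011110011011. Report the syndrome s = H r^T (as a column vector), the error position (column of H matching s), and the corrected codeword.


s = (1, 0, 1, 1)^T, error position = 11, corrected codeword c = 011011110001011

Compute s = H r^T mod 2 one row at a time:
  s_1 = 1 + 0 + 0 + 1 + 1 + 0 + 1 + 1 = 5 ≡ 1 (mod 2).
  s_2 = 0 + 1 + 1 + 1 + 1 + 0 + 1 + 1 = 6 ≡ 0 (mod 2).
  s_3 = 1 + 1 + 1 + 1 + 0 + 1 + 1 + 1 = 7 ≡ 1 (mod 2).
  s_4 = 0 + 1 + 1 + 1 + 0 + 1 + 0 + 1 = 5 ≡ 1 (mod 2).
s = (1, 0, 1, 1)^T — this equals column 11 of H (binary 1011), so error is at position 11.
Correct: flip bit 11 of r = 011011110011011 to get c = 011011110001011.


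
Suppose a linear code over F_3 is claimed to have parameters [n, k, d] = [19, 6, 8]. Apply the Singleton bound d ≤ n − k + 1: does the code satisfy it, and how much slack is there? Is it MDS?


Singleton RHS = n − k + 1 = 14, slack = 6, bound satisfied, not MDS.

Singleton bound: d ≤ n − k + 1.
Here n = 19, k = 6, so n − k + 1 = 14.
Given d = 8, check d ≤ 14: YES.
Slack = (n − k + 1) − d = 6.
The code is NOT MDS (slack = 6 > 0).
Description: the claimed parameters are [19, 6, 8]_3; such a code would be non-MDS.


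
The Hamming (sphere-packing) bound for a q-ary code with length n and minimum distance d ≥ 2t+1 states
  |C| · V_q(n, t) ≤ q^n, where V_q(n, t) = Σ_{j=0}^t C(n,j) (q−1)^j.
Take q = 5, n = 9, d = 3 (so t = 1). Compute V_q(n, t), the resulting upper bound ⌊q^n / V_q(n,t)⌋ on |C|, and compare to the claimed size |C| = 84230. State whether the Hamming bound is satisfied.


V_q(n, t) = 37, q^n = 1953125, Hamming bound = 52787, |C| = 84230 > bound (violated).

Step 1: Compute V_q(n, t) = Σ_{j=0}^1 C(n, j) (q−1)^j.
  j = 0: C(9,0)·(4)^0 = 1·1 = 1.
  j = 1: C(9,1)·(4)^1 = 9·4 = 36.
  V_q(n, t) = 1 + 36 = 37.
Step 2: q^n = 5^9 = 1953125.
Step 3: Hamming bound ⌊q^n / V_q(n,t)⌋ = ⌊1953125/37⌋ = 52787.
Step 4: Compare |C| = 84230 to 52787: violated.
The claimed |C| lies above the Hamming bound, so no 5-ary code of length 9 with d ≥ 3 can have 84230 codewords.


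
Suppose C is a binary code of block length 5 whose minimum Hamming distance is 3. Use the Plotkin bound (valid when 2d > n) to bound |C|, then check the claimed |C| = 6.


Plotkin bound M ≤ 6; given |C| = 6 ≤ bound (satisfied).

Check applicability: 2d = 6, n = 5.
2d − n = 1 > 0, so Plotkin applies.
Compute d/(2d−n) = 3/1 ≈ 3.0000.
⌊d/(2d−n)⌋ = 3.
Plotkin bound: M ≤ 2·3 = 6.
Given |C| = 6, check: satisfied.
This |C| is at the Plotkin bound.


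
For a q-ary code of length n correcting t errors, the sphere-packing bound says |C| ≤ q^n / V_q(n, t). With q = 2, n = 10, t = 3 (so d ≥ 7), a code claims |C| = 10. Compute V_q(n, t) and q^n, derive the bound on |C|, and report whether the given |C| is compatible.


V_q(n, t) = 176, q^n = 1024, Hamming bound = 5, |C| = 10 > bound (violated).

Step 1: Compute V_q(n, t) = Σ_{j=0}^3 C(n, j) (q−1)^j.
  j = 0: C(10,0)·(1)^0 = 1·1 = 1.
  j = 1: C(10,1)·(1)^1 = 10·1 = 10.
  j = 2: C(10,2)·(1)^2 = 45·1 = 45.
  j = 3: C(10,3)·(1)^3 = 120·1 = 120.
  V_q(n, t) = 1 + 10 + 45 + 120 = 176.
Step 2: q^n = 2^10 = 1024.
Step 3: Hamming bound ⌊q^n / V_q(n,t)⌋ = ⌊1024/176⌋ = 5.
Step 4: Compare |C| = 10 to 5: violated.
The claimed |C| lies above the Hamming bound, so no 2-ary code of length 10 with d ≥ 7 can have 10 codewords.


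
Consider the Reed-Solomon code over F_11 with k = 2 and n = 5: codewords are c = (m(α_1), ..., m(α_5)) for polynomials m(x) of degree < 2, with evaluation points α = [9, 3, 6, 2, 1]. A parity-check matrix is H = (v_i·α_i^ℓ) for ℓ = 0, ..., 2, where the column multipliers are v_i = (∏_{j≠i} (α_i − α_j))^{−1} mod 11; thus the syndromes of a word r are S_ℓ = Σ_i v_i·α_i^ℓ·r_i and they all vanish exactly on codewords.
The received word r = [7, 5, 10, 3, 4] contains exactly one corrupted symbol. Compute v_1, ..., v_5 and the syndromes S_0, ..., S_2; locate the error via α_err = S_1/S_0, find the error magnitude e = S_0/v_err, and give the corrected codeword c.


S = (1, 3, 9), error at position 2, error magnitude e = 3, c = [7, 2, 10, 3, 4].

Step 1: column multipliers v_i = (∏_{j≠i}(α_i − α_j))^{−1} mod 11.
  i = 1 (α = 9): (9−3)(9−6)(9−2)(9−1) = 6·3·7·8 = 1008 ≡ 7, so v_1 = 7^{−1} = 8 (mod 11).
  i = 2 (α = 3): (3−9)(3−6)(3−2)(3−1) = (−6)·(−3)·1·2 = 36 ≡ 3, so v_2 = 3^{−1} = 4 (mod 11).
  i = 3 (α = 6): (6−9)(6−3)(6−2)(6−1) = (−3)·3·4·5 = −180 ≡ 7, so v_3 = 7^{−1} = 8 (mod 11).
  i = 4 (α = 2): (2−9)(2−3)(2−6)(2−1) = (−7)·(−1)·(−4)·1 = −28 ≡ 5, so v_4 = 5^{−1} = 9 (mod 11).
  i = 5 (α = 1): (1−9)(1−3)(1−6)(1−2) = (−8)·(−2)·(−5)·(−1) = 80 ≡ 3, so v_5 = 3^{−1} = 4 (mod 11).
  v = [8, 4, 8, 9, 4].
Step 2: syndromes of r = [7, 5, 10, 3, 4] (all sums mod 11).
  S_0 = Σ v_i r_i = 8·7 + 4·5 + 8·10 + 9·3 + 4·4 = 199 ≡ 1.
  S_1 = Σ v_i α_i r_i = 8·9·7 + 4·3·5 + 8·6·10 + 9·2·3 + 4·1·4 = 1114 ≡ 3.
  α_i^2 mod 11 = [4, 9, 3, 4, 1].
  S_2 = Σ v_i α_i^2 r_i = 8·4·7 + 4·9·5 + 8·3·10 + 9·4·3 + 4·1·4 = 768 ≡ 9.
  S = (1, 3, 9) ≠ 0, so r is not a codeword (an error is present).
Step 3: locate the error. For a single error e at position i, S_ℓ = v_i·e·α_i^ℓ, so α_err = S_1/S_0.
  S_0^{−1} = 1^{−1} = 1 (mod 11), so α_err = 3·1 = 3 ≡ 3 = α_2. Error position i = 2.
  Consistency check: S_2/S_1 = 9·4 = 36 ≡ 3 = α_err ✓ (single-error assumption holds).
Step 4: error magnitude e = S_0/v_2 = S_0·∏_{j≠2}(α_2 − α_j) = 1·3 = 3 ≡ 3 (mod 11).
Step 5: correct position 2: c_2 = r_2 − e = 5 − 3 ≡ 2 (mod 11). Hence c = [7, 2, 10, 3, 4].
  Check: interpolating c through the α_i gives m(x) = 5 + 10·x (degree < 2) with m(α_i) = c_i for every i, so c is indeed a codeword.


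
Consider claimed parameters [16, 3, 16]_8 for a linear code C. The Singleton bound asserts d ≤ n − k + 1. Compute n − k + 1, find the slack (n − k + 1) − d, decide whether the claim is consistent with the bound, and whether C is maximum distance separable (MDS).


Singleton RHS = n − k + 1 = 14, slack = -2, bound violated (no such code; not MDS).

Singleton bound: d ≤ n − k + 1.
Here n = 16, k = 3, so n − k + 1 = 14.
Given d = 16, check d ≤ 14: NO.
Slack = (n − k + 1) − d = -2.
The slack is negative: d = 16 exceeds n − k + 1 = 14 by 2, so the Singleton bound is violated and no linear [16, 3, 16]_8 code can exist. In particular it is not MDS (MDS requires d = n − k + 1 exactly).
Description: the claimed parameters are [16, 3, 16]_8; such a code would be impossible (violates the Singleton bound).


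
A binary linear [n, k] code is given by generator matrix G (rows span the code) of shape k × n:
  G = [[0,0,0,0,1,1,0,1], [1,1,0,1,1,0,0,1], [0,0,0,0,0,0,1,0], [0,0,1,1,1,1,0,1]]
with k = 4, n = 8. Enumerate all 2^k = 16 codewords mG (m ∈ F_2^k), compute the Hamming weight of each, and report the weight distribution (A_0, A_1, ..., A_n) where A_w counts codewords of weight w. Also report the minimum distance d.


Weight distribution: A_0 = 1, A_1 = 1, A_2 = 1, A_3 = 2, A_4 = 3, A_5 = 5, A_6 = 3. Minimum distance d = 1.

Enumerate all 2^4 = 16 messages m ∈ F_2^4.
For each, compute codeword c = mG in F_2^8, then tally its weight.
  m = 0000 → c = 00000000, weight = 0.
  m = 1000 → c = 00001101, weight = 3.
  m = 0100 → c = 11011001, weight = 5.
  m = 1100 → c = 11010100, weight = 4.
  m = 0010 → c = 00000010, weight = 1.
  m = 1010 → c = 00001111, weight = 4.
  m = 0110 → c = 11011011, weight = 6.
  m = 1110 → c = 11010110, weight = 5.
  m = 0001 → c = 00111101, weight = 5.
  m = 1001 → c = 00110000, weight = 2.
  m = 0101 → c = 11100100, weight = 4.
  m = 1101 → c = 11101001, weight = 5.
  m = 0011 → c = 00111111, weight = 6.
  m = 1011 → c = 00110010, weight = 3.
  m = 0111 → c = 11100110, weight = 5.
  m = 1111 → c = 11101011, weight = 6.
Tally weights:
  weight 0: 1 codewords.
  weight 1: 1 codewords.
  weight 2: 1 codewords.
  weight 3: 2 codewords.
  weight 4: 3 codewords.
  weight 5: 5 codewords.
  weight 6: 3 codewords.
Minimum distance d = smallest w > 0 with A_w > 0 = 1.
Sanity: Σ A_w = 16 = 2^4 = 16 ✓.


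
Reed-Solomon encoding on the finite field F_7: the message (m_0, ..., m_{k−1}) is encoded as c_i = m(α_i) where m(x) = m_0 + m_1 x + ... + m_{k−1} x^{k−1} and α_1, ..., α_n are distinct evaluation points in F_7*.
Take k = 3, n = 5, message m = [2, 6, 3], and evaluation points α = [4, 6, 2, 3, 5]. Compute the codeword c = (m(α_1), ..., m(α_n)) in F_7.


c = [4, 6, 5, 5, 2]

Message polynomial: m(x) = 2 + 6·x + 3·x^2 (mod 7).
For each evaluation point α_i, compute m(α_i) mod 7:
  α_1 = 4: Horner steps 3 → 4 → 4, so m(4) = 4.
  α_2 = 6: Horner steps 3 → 3 → 6, so m(6) = 6.
  α_3 = 2: Horner steps 3 → 5 → 5, so m(2) = 5.
  α_4 = 3: Horner steps 3 → 1 → 5, so m(3) = 5.
  α_5 = 5: Horner steps 3 → 0 → 2, so m(5) = 2.
Codeword c = [4, 6, 5, 5, 2] ∈ F_7^5.


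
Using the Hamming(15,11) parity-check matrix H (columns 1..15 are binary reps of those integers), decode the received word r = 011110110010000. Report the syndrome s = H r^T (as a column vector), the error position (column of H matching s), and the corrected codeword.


s = (0, 1, 0, 0)^T, error position = 4, corrected codeword c = 011010110010000

Compute s = H r^T mod 2 one row at a time:
  s_1 = 1 + 0 + 0 + 1 + 0 + 0 + 0 + 0 = 2 ≡ 0 (mod 2).
  s_2 = 1 + 1 + 0 + 1 + 0 + 0 + 0 + 0 = 3 ≡ 1 (mod 2).
  s_3 = 1 + 1 + 0 + 1 + 0 + 1 + 0 + 0 = 4 ≡ 0 (mod 2).
  s_4 = 0 + 1 + 1 + 1 + 0 + 1 + 0 + 0 = 4 ≡ 0 (mod 2).
s = (0, 1, 0, 0)^T — this equals column 4 of H (binary 0100), so error is at position 4.
Correct: flip bit 4 of r = 011110110010000 to get c = 011010110010000.


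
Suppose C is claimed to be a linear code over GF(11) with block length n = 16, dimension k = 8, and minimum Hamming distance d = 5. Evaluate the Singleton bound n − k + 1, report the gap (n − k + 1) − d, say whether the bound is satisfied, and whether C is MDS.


Singleton RHS = n − k + 1 = 9, slack = 4, bound satisfied, not MDS.

Singleton bound: d ≤ n − k + 1.
Here n = 16, k = 8, so n − k + 1 = 9.
Given d = 5, check d ≤ 9: YES.
Slack = (n − k + 1) − d = 4.
The code is NOT MDS (slack = 4 > 0).
Description: the claimed parameters are [16, 8, 5]_11; such a code would be non-MDS.


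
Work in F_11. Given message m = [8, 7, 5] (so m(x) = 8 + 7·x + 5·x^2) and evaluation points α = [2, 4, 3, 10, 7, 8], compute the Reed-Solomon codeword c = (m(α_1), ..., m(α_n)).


c = [9, 6, 8, 6, 5, 10]

Message polynomial: m(x) = 8 + 7·x + 5·x^2 (mod 11).
For each evaluation point α_i, compute m(α_i) mod 11:
  α_1 = 2: Horner steps 5 → 6 → 9, so m(2) = 9.
  α_2 = 4: Horner steps 5 → 5 → 6, so m(4) = 6.
  α_3 = 3: Horner steps 5 → 0 → 8, so m(3) = 8.
  α_4 = 10: Horner steps 5 → 2 → 6, so m(10) = 6.
  α_5 = 7: Horner steps 5 → 9 → 5, so m(7) = 5.
  α_6 = 8: Horner steps 5 → 3 → 10, so m(8) = 10.
Codeword c = [9, 6, 8, 6, 5, 10] ∈ F_11^6.


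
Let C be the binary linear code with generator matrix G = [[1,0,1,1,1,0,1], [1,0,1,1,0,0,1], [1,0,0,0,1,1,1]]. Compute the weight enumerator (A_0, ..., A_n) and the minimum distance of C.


Weight distribution: A_0 = 1, A_1 = 1, A_3 = 2, A_4 = 3, A_5 = 1. Minimum distance d = 1.

Enumerate all 2^3 = 8 messages m ∈ F_2^3.
For each, compute codeword c = mG in F_2^7, then tally its weight.
  m = 000 → c = 0000000, weight = 0.
  m = 100 → c = 1011101, weight = 5.
  m = 010 → c = 1011001, weight = 4.
  m = 110 → c = 0000100, weight = 1.
  m = 001 → c = 1000111, weight = 4.
  m = 101 → c = 0011010, weight = 3.
  m = 011 → c = 0011110, weight = 4.
  m = 111 → c = 1000011, weight = 3.
Tally weights:
  weight 0: 1 codewords.
  weight 1: 1 codewords.
  weight 3: 2 codewords.
  weight 4: 3 codewords.
  weight 5: 1 codewords.
Minimum distance d = smallest w > 0 with A_w > 0 = 1.
Sanity: Σ A_w = 8 = 2^3 = 8 ✓.


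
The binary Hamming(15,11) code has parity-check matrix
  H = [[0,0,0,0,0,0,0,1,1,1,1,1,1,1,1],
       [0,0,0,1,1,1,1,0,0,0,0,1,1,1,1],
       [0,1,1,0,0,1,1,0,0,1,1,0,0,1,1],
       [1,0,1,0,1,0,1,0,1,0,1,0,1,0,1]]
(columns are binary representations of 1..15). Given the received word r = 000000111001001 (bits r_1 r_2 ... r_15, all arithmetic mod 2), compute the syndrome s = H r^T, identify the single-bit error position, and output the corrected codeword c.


s = (0, 1, 0, 1)^T, error position = 5, corrected codeword c = 000010111001001

Compute s = H r^T mod 2 one row at a time:
  s_1 = 1 + 1 + 0 + 0 + 1 + 0 + 0 + 1 = 4 ≡ 0 (mod 2).
  s_2 = 0 + 0 + 0 + 1 + 1 + 0 + 0 + 1 = 3 ≡ 1 (mod 2).
  s_3 = 0 + 0 + 0 + 1 + 0 + 0 + 0 + 1 = 2 ≡ 0 (mod 2).
  s_4 = 0 + 0 + 0 + 1 + 1 + 0 + 0 + 1 = 3 ≡ 1 (mod 2).
s = (0, 1, 0, 1)^T — this equals column 5 of H (binary 0101), so error is at position 5.
Correct: flip bit 5 of r = 000000111001001 to get c = 000010111001001.


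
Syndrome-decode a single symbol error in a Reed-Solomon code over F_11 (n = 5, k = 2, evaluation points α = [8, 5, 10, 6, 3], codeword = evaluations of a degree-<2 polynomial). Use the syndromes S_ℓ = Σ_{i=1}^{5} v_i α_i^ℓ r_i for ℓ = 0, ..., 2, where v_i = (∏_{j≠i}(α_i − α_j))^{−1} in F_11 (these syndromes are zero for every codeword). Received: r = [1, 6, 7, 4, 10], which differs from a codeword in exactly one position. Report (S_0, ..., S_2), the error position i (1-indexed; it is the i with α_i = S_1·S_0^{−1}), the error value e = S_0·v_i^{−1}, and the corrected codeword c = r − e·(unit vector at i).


S = (2, 5, 7), error at position 1, error magnitude e = 1, c = [0, 6, 7, 4, 10].

Step 1: column multipliers v_i = (∏_{j≠i}(α_i − α_j))^{−1} mod 11.
  i = 1 (α = 8): (8−5)(8−10)(8−6)(8−3) = 3·(−2)·2·5 = −60 ≡ 6, so v_1 = 6^{−1} = 2 (mod 11).
  i = 2 (α = 5): (5−8)(5−10)(5−6)(5−3) = (−3)·(−5)·(−1)·2 = −30 ≡ 3, so v_2 = 3^{−1} = 4 (mod 11).
  i = 3 (α = 10): (10−8)(10−5)(10−6)(10−3) = 2·5·4·7 = 280 ≡ 5, so v_3 = 5^{−1} = 9 (mod 11).
  i = 4 (α = 6): (6−8)(6−5)(6−10)(6−3) = (−2)·1·(−4)·3 = 24 ≡ 2, so v_4 = 2^{−1} = 6 (mod 11).
  i = 5 (α = 3): (3−8)(3−5)(3−10)(3−6) = (−5)·(−2)·(−7)·(−3) = 210 ≡ 1, so v_5 = 1^{−1} = 1 (mod 11).
  v = [2, 4, 9, 6, 1].
Step 2: syndromes of r = [1, 6, 7, 4, 10] (all sums mod 11).
  S_0 = Σ v_i r_i = 2·1 + 4·6 + 9·7 + 6·4 + 1·10 = 123 ≡ 2.
  S_1 = Σ v_i α_i r_i = 2·8·1 + 4·5·6 + 9·10·7 + 6·6·4 + 1·3·10 = 940 ≡ 5.
  α_i^2 mod 11 = [9, 3, 1, 3, 9].
  S_2 = Σ v_i α_i^2 r_i = 2·9·1 + 4·3·6 + 9·1·7 + 6·3·4 + 1·9·10 = 315 ≡ 7.
  S = (2, 5, 7) ≠ 0, so r is not a codeword (an error is present).
Step 3: locate the error. For a single error e at position i, S_ℓ = v_i·e·α_i^ℓ, so α_err = S_1/S_0.
  S_0^{−1} = 2^{−1} = 6 (mod 11), so α_err = 5·6 = 30 ≡ 8 = α_1. Error position i = 1.
  Consistency check: S_2/S_1 = 7·9 = 63 ≡ 8 = α_err ✓ (single-error assumption holds).
Step 4: error magnitude e = S_0/v_1 = S_0·∏_{j≠1}(α_1 − α_j) = 2·6 = 12 ≡ 1 (mod 11).
Step 5: correct position 1: c_1 = r_1 − e = 1 − 1 ≡ 0 (mod 11). Hence c = [0, 6, 7, 4, 10].
  Check: interpolating c through the α_i gives m(x) = 5 + 9·x (degree < 2) with m(α_i) = c_i for every i, so c is indeed a codeword.


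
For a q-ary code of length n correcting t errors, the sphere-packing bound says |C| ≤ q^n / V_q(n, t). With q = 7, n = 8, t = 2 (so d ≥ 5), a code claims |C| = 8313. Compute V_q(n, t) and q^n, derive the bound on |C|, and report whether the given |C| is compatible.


V_q(n, t) = 1057, q^n = 5764801, Hamming bound = 5453, |C| = 8313 > bound (violated).

Step 1: Compute V_q(n, t) = Σ_{j=0}^2 C(n, j) (q−1)^j.
  j = 0: C(8,0)·(6)^0 = 1·1 = 1.
  j = 1: C(8,1)·(6)^1 = 8·6 = 48.
  j = 2: C(8,2)·(6)^2 = 28·36 = 1008.
  V_q(n, t) = 1 + 48 + 1008 = 1057.
Step 2: q^n = 7^8 = 5764801.
Step 3: Hamming bound ⌊q^n / V_q(n,t)⌋ = ⌊5764801/1057⌋ = 5453.
Step 4: Compare |C| = 8313 to 5453: violated.
The claimed |C| lies above the Hamming bound, so no 7-ary code of length 8 with d ≥ 5 can have 8313 codewords.


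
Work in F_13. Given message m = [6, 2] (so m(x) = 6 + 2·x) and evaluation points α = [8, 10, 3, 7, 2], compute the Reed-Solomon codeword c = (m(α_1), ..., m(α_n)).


c = [9, 0, 12, 7, 10]

Message polynomial: m(x) = 6 + 2·x (mod 13).
For each evaluation point α_i, compute m(α_i) mod 13:
  α_1 = 8: Horner steps 2 → 9, so m(8) = 9.
  α_2 = 10: Horner steps 2 → 0, so m(10) = 0.
  α_3 = 3: Horner steps 2 → 12, so m(3) = 12.
  α_4 = 7: Horner steps 2 → 7, so m(7) = 7.
  α_5 = 2: Horner steps 2 → 10, so m(2) = 10.
Codeword c = [9, 0, 12, 7, 10] ∈ F_13^5.


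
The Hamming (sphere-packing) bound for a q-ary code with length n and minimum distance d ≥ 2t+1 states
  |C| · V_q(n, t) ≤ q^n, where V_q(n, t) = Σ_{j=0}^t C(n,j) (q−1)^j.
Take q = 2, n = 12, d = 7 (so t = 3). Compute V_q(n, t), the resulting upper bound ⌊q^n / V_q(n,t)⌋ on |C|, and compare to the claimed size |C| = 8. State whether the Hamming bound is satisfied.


V_q(n, t) = 299, q^n = 4096, Hamming bound = 13, |C| = 8 ≤ bound (satisfied).

Step 1: Compute V_q(n, t) = Σ_{j=0}^3 C(n, j) (q−1)^j.
  j = 0: C(12,0)·(1)^0 = 1·1 = 1.
  j = 1: C(12,1)·(1)^1 = 12·1 = 12.
  j = 2: C(12,2)·(1)^2 = 66·1 = 66.
  j = 3: C(12,3)·(1)^3 = 220·1 = 220.
  V_q(n, t) = 1 + 12 + 66 + 220 = 299.
Step 2: q^n = 2^12 = 4096.
Step 3: Hamming bound ⌊q^n / V_q(n,t)⌋ = ⌊4096/299⌋ = 13.
Step 4: Compare |C| = 8 to 13: satisfied.
The claimed |C| lies below the Hamming bound.


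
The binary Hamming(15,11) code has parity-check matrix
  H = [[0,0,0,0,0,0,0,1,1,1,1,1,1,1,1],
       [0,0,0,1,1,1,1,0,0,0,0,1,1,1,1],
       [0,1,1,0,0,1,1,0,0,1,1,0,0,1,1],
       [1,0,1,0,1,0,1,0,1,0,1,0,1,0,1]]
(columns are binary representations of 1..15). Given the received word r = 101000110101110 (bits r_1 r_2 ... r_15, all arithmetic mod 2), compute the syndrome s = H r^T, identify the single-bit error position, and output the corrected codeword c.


s = (1, 0, 0, 0)^T, error position = 8, corrected codeword c = 101000100101110

Compute s = H r^T mod 2 one row at a time:
  s_1 = 1 + 0 + 1 + 0 + 1 + 1 + 1 + 0 = 5 ≡ 1 (mod 2).
  s_2 = 0 + 0 + 0 + 1 + 1 + 1 + 1 + 0 = 4 ≡ 0 (mod 2).
  s_3 = 0 + 1 + 0 + 1 + 1 + 0 + 1 + 0 = 4 ≡ 0 (mod 2).
  s_4 = 1 + 1 + 0 + 1 + 0 + 0 + 1 + 0 = 4 ≡ 0 (mod 2).
s = (1, 0, 0, 0)^T — this equals column 8 of H (binary 1000), so error is at position 8.
Correct: flip bit 8 of r = 101000110101110 to get c = 101000100101110.


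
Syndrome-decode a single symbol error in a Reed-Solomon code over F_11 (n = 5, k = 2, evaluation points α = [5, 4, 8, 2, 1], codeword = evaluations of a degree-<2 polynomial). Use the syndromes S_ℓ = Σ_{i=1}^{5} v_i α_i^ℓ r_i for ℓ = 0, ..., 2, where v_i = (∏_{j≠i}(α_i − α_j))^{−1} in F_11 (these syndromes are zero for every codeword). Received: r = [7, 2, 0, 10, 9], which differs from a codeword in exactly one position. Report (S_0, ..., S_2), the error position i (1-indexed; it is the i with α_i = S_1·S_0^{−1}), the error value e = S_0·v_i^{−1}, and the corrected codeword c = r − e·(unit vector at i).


S = (5, 10, 9), error at position 4, error magnitude e = 7, c = [7, 2, 0, 3, 9].

Step 1: column multipliers v_i = (∏_{j≠i}(α_i − α_j))^{−1} mod 11.
  i = 1 (α = 5): (5−4)(5−8)(5−2)(5−1) = 1·(−3)·3·4 = −36 ≡ 8, so v_1 = 8^{−1} = 7 (mod 11).
  i = 2 (α = 4): (4−5)(4−8)(4−2)(4−1) = (−1)·(−4)·2·3 = 24 ≡ 2, so v_2 = 2^{−1} = 6 (mod 11).
  i = 3 (α = 8): (8−5)(8−4)(8−2)(8−1) = 3·4·6·7 = 504 ≡ 9, so v_3 = 9^{−1} = 5 (mod 11).
  i = 4 (α = 2): (2−5)(2−4)(2−8)(2−1) = (−3)·(−2)·(−6)·1 = −36 ≡ 8, so v_4 = 8^{−1} = 7 (mod 11).
  i = 5 (α = 1): (1−5)(1−4)(1−8)(1−2) = (−4)·(−3)·(−7)·(−1) = 84 ≡ 7, so v_5 = 7^{−1} = 8 (mod 11).
  v = [7, 6, 5, 7, 8].
Step 2: syndromes of r = [7, 2, 0, 10, 9] (all sums mod 11).
  S_0 = Σ v_i r_i = 7·7 + 6·2 + 5·0 + 7·10 + 8·9 = 203 ≡ 5.
  S_1 = Σ v_i α_i r_i = 7·5·7 + 6·4·2 + 5·8·0 + 7·2·10 + 8·1·9 = 505 ≡ 10.
  α_i^2 mod 11 = [3, 5, 9, 4, 1].
  S_2 = Σ v_i α_i^2 r_i = 7·3·7 + 6·5·2 + 5·9·0 + 7·4·10 + 8·1·9 = 559 ≡ 9.
  S = (5, 10, 9) ≠ 0, so r is not a codeword (an error is present).
Step 3: locate the error. For a single error e at position i, S_ℓ = v_i·e·α_i^ℓ, so α_err = S_1/S_0.
  S_0^{−1} = 5^{−1} = 9 (mod 11), so α_err = 10·9 = 90 ≡ 2 = α_4. Error position i = 4.
  Consistency check: S_2/S_1 = 9·10 = 90 ≡ 2 = α_err ✓ (single-error assumption holds).
Step 4: error magnitude e = S_0/v_4 = S_0·∏_{j≠4}(α_4 − α_j) = 5·8 = 40 ≡ 7 (mod 11).
Step 5: correct position 4: c_4 = r_4 − e = 10 − 7 ≡ 3 (mod 11). Hence c = [7, 2, 0, 3, 9].
  Check: interpolating c through the α_i gives m(x) = 4 + 5·x (degree < 2) with m(α_i) = c_i for every i, so c is indeed a codeword.
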